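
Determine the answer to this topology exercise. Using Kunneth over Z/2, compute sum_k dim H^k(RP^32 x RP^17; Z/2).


dim H^*(RP^n; Z/2) = n+1 (one Z/2 in each degree 0..n).
Total Betti number is multiplicative.
Total = (32+1) * (17+1) = 33 * 18 = 594

594


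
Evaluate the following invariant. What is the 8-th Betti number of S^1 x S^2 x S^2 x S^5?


Each S^d has Poincare polynomial 1 + t^d.
The product S^1 x S^2 x S^2 x S^5 has Poincare polynomial prod(1+t^d_i).
Expanding: b_0=1, b_1=1, b_2=2, b_3=2, b_4=1, b_5=2, b_6=1, b_7=2, b_8=2, b_9=1, b_10=1.
b_8 = 2

2


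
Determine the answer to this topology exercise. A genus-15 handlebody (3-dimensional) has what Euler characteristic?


A genus-g handlebody deformation retracts to a wedge of g circles.
chi(vee_g S^1) = 1 - g.
chi(H_15) = 1 - 15 = -14

-14


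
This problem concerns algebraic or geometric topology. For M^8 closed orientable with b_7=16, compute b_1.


Poincare duality for closed orientable n-manifolds: b_k = b_{n-k}.
Here n = 8, so b_1 = b_7 = 16

16


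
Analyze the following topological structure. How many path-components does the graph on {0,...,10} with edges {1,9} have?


Run DFS/union-find over 11 vertices.
V = 11, E = 1.
Number of components = 10

10


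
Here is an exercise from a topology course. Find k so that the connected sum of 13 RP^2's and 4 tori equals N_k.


Since a >= 1, the sum is non-orientable; each T^2 can be replaced by RP^2 # RP^2 (since T^2#RP^2 = 3RP^2).
Total crosscaps k = 13 + 2*4 = 21.
Check via chi: chi = 13*1 + 4*0 - (13+4-1)*2 = -19 = 2 - k = -19. Consistent.

21


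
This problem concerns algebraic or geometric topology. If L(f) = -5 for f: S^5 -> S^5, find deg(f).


L(f) = 1 + (-1)^5 deg(f) on S^5.
-5 = 1 + (-1)^5 * deg(f)
(-1)^5 * deg(f) = -6
deg(f) = 6

6


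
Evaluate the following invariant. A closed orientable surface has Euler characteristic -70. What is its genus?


chi = 2 - 2g for closed orientable surfaces.
-70 = 2 - 2g
2g = 2 - (-70) = 72
g = 36

36


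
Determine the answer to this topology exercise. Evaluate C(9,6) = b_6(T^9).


By the Kunneth formula, b_k(T^n) = C(n,k).
b_6(T^9) = C(9,6).
C(9,6) = 9!/(6!*3!) = 84

84


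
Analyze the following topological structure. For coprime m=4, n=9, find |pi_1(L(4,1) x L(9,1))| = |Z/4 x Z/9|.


pi_1(X x Y) = pi_1(X) x pi_1(Y).
pi_1(L(4,1)) = Z/4, pi_1(L(9,1)) = Z/9.
|Z/4 x Z/9| = 4 * 9 = 36

36


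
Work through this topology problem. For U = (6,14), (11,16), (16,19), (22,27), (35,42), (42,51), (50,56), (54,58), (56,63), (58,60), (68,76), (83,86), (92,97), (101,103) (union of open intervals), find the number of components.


Sort and merge overlapping open intervals.
Merged: (6,16), (16,19), (22,27), (35,42), (42,63), (68,76), (83,86), (92,97), (101,103).
Number of components = 9

9


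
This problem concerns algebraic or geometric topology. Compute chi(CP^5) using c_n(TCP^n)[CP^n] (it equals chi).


For any closed oriented manifold, <e(TM),[M]> = chi(M).
chi(CP^5) = 5+1 = 6

6


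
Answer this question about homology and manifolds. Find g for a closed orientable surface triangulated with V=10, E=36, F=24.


chi = V - E + F = 10 - 36 + 24 = -2
For orientable closed surface: chi = 2 - 2g, so g = (2 - chi)/2.
g = (2 - (-2)) / 2 = 4 / 2 = 2

2


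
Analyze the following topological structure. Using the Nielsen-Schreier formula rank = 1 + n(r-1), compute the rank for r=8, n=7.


Nielsen-Schreier: an index-n subgroup of F_r is free of rank 1 + n(r-1).
Equivalently: chi(cover) = n*chi(base); chi(vee_r S^1) = 1 - 8 = -7.
chi(E) = 7*(-7) = -49; rank = 1 - chi(E) = 1 - (-49) = 50.
rank = 1 + 7*(8-1) = 1 + 49 = 50

50


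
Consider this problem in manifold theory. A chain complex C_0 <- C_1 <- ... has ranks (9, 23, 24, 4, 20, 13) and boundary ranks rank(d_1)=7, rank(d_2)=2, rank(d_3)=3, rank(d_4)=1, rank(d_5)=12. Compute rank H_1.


rank H_k = rank(ker d_k) - rank(im d_{k+1}).
rank(ker d_1) = rank(C_1) - rank(d_1) = 23 - 7 = 16.
rank(im d_{1+1}) = 2.
rank H_1 = 16 - 2 = 14

14


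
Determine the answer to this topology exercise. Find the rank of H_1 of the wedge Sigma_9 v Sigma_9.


For a wedge: H_1(A v B) = H_1(A) + H_1(B).
b_1(Sigma_9) = 18, b_1(Sigma_9) = 18.
b_1 = 18 + 18 = 36

36


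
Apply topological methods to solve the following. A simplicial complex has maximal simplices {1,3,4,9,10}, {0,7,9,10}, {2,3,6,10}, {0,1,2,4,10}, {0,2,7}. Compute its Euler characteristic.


Enumerate all faces; f-vector: f_0=9, f_1=26, f_2=28, f_3=12, f_4=2.
chi = sum (-1)^k f_k = 1

1


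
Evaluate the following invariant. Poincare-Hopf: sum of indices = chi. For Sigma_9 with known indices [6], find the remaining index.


Poincare-Hopf: sum of indices = chi(M).
chi(Sigma_9) = 2 - 2*9 = -16.
Sum of known indices = 6.
x = chi - (sum known) = -16 - (6) = -22

-22


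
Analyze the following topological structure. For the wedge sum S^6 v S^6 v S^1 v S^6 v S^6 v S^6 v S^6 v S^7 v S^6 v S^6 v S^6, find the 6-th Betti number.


For a wedge of spheres, H_k (k>0) is free on one generator per sphere of dimension k.
Spheres of dimension 6: count = 9.
b_6 = 9

9


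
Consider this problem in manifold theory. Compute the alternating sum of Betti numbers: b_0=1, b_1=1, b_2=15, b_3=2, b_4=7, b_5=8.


chi = sum_k (-1)^k b_k.
= (1) + (-1) + (15) + (-2) + (7) + (-8)
= 12

12


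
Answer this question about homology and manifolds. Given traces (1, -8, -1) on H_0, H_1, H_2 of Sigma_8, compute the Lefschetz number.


L(f) = tr(f_0*) - tr(f_1*) + tr(f_2*).
= 1 - (-8) + (-1)
= 8

8


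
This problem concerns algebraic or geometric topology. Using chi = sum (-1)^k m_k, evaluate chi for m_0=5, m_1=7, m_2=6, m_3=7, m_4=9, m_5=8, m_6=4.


Morse theory: chi(M) = sum_k (-1)^k m_k where m_k = #(index-k critical points).
= (5) + (-7) + (6) + (-7) + (9) + (-8) + (4) = 2

2


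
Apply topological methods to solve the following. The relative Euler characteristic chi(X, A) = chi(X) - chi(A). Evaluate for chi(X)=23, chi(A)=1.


Relative Euler characteristic: chi(X, A) = chi(X) - chi(A).
= 23 - (1) = 22

22


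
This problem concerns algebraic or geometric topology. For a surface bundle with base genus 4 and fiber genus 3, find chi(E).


For a fiber bundle F -> E -> B (with CW structure): chi(E) = chi(B) * chi(F).
chi(Sigma_4) = -6, chi(Sigma_3) = -4.
chi(E) = (-6) * (-4) = 24

24


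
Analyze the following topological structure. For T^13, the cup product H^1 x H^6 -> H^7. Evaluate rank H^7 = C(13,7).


Cup product: H^p x H^q -> H^{p+q}; here p+q = 1+6 = 7.
rank H^k(T^n) = C(n,k).
C(13,7) = 1716

1716


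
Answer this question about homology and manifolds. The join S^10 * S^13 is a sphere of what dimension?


Join of spheres: S^m * S^n = S^{m+n+1}.
dim = 10 + 13 + 1 = 24

24


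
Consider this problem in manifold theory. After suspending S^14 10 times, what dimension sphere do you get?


Each suspension raises dimension by 1: Sigma S^n = S^{n+1}.
Sigma^10 S^14 = S^{14+10} = S^24

24


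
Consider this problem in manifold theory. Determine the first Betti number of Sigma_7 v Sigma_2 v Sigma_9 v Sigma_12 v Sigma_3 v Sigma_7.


For a wedge X v Y: reduced H_k(X v Y) = H_k(X) + H_k(Y).
Each Sigma_g contributes b_1 = 2g.
b_1 = 14 + 4 + 18 + 24 + 6 + 14 = 80

80


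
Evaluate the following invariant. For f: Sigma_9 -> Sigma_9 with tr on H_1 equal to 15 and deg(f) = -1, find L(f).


L(f) = tr(f_0*) - tr(f_1*) + tr(f_2*).
= 1 - (15) + (-1)
= -15

-15


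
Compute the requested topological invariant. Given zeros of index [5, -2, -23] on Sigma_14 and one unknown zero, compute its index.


Poincare-Hopf: sum of indices = chi(M).
chi(Sigma_14) = 2 - 2*14 = -26.
Sum of known indices = -20.
x = chi - (sum known) = -26 - (-20) = -6

-6


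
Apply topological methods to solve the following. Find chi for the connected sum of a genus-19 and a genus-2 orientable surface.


chi(Sigma_19) = 2 - 2*19 = -36
chi(Sigma_2) = 2 - 2*2 = -2
For surfaces: chi(A#B) = chi(A) + chi(B) - 2.
chi = -36 + -2 - 2 = -40

-40


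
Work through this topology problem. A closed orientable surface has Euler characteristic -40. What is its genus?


chi = 2 - 2g for closed orientable surfaces.
-40 = 2 - 2g
2g = 2 - (-40) = 42
g = 21

21


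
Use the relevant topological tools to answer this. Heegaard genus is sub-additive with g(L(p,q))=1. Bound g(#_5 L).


Heegaard genus satisfies g(A#B) <= g(A) + g(B).
Each lens space has g = 1.
Upper bound: 5 * 1 = 5

5


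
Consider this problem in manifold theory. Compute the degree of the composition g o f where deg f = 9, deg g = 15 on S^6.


Degree is multiplicative under composition: deg(g o f) = deg(g) * deg(f).
= 15 * 9 = 135

135


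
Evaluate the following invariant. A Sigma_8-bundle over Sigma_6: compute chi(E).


For a fiber bundle F -> E -> B (with CW structure): chi(E) = chi(B) * chi(F).
chi(Sigma_6) = -10, chi(Sigma_8) = -14.
chi(E) = (-10) * (-14) = 140

140


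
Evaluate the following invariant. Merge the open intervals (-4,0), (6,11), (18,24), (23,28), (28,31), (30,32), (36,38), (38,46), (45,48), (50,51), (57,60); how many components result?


Sort and merge overlapping open intervals.
Merged: (-4,0), (6,11), (18,28), (28,32), (36,38), (38,48), (50,51), (57,60).
Number of components = 8

8


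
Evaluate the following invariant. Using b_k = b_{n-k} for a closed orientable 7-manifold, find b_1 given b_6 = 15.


Poincare duality for closed orientable n-manifolds: b_k = b_{n-k}.
Here n = 7, so b_1 = b_6 = 15

15


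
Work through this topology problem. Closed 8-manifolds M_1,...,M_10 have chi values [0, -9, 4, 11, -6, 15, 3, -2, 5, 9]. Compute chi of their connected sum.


For n-manifolds: chi(A#B) = chi(A) + chi(B) - chi(S^8).
chi(S^8) = 1 + (-1)^8 = 2.
chi(#) = (sum chi_i) - (10-1)*chi(S^8) = 30 - 9*2 = 12

12


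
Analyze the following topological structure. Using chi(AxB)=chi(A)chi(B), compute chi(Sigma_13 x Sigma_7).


chi(Sigma_13) = 2 - 2*13 = -24
chi(Sigma_7) = 2 - 2*7 = -12
chi(product) = (-24) * (-12) = 288

288


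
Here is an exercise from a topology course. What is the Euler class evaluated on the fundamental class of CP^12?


For any closed oriented manifold, <e(TM),[M]> = chi(M).
chi(CP^12) = 12+1 = 13

13


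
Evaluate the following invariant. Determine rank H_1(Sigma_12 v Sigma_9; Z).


For a wedge: H_1(A v B) = H_1(A) + H_1(B).
b_1(Sigma_12) = 24, b_1(Sigma_9) = 18.
b_1 = 24 + 18 = 42

42


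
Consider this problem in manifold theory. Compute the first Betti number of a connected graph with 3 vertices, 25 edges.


For a connected graph: rank(pi_1) = b_1 = E - V + 1 = 1 - chi.
chi = V - E = 3 - 25 = -22.
rank = 1 - (-22) = 25 - 3 + 1 = 23

23


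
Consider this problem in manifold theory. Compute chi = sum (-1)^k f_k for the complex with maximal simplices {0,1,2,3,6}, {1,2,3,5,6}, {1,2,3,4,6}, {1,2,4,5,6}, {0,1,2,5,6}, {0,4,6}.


Enumerate all faces; f-vector: f_0=7, f_1=21, f_2=29, f_3=19, f_4=5.
chi = sum (-1)^k f_k = 1

1


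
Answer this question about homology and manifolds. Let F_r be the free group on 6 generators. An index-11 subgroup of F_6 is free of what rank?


Nielsen-Schreier: an index-n subgroup of F_r is free of rank 1 + n(r-1).
Equivalently: chi(cover) = n*chi(base); chi(vee_r S^1) = 1 - 6 = -5.
chi(E) = 11*(-5) = -55; rank = 1 - chi(E) = 1 - (-55) = 56.
rank = 1 + 11*(6-1) = 1 + 55 = 56

56


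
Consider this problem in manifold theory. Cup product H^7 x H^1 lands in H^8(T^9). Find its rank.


Cup product: H^p x H^q -> H^{p+q}; here p+q = 7+1 = 8.
rank H^k(T^n) = C(n,k).
C(9,8) = 9

9


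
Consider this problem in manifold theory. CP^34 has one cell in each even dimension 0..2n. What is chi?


CP^34 has one cell in each even dimension 0, 2, ..., 2*34 (34+1 cells total).
All cells are even-dimensional, so chi = number of cells.
chi = 34 + 1 = 35

35


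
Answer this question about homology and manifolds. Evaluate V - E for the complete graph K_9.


K_9: V = 9, E = C(9,2) = 36.
chi = V - E = 9 - 36 = -27

-27


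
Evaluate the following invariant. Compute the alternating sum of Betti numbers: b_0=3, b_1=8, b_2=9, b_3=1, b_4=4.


chi = sum_k (-1)^k b_k.
= (3) + (-8) + (9) + (-1) + (4)
= 7

7


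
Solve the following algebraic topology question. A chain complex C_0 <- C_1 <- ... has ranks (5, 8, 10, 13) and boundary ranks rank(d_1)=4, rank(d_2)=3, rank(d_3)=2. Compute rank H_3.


rank H_k = rank(ker d_k) - rank(im d_{k+1}).
rank(ker d_3) = rank(C_3) - rank(d_3) = 13 - 2 = 11.
rank(im d_{3+1}) = 0.
rank H_3 = 11 - 0 = 11

11


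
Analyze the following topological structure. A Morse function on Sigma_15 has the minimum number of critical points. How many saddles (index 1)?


A perfect Morse function has m_k = b_k.
For Sigma_15: b_0=1, b_1=2g=30, b_2=1.
Saddles m_1 = 2g = 30

30


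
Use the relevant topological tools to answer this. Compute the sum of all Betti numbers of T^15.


b_k(T^15) = C(15,k), so the sum over k is sum_k C(15,k) = 2^15.
Total = 2^15 = 32768

32768


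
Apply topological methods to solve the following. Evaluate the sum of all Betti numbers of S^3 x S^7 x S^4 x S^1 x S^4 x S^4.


Total Betti number is multiplicative under products.
Each S^d (d>=1) has total Betti number 2.
There are 6 sphere factors.
Total = 2^6 = 64

64


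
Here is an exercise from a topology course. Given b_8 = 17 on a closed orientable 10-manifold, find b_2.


Poincare duality for closed orientable n-manifolds: b_k = b_{n-k}.
Here n = 10, so b_2 = b_8 = 17

17


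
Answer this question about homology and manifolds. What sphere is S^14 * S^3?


Join of spheres: S^m * S^n = S^{m+n+1}.
dim = 14 + 3 + 1 = 18

18


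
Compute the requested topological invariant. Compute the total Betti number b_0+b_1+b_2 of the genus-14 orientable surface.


For Sigma_14: b_0 = 1, b_1 = 2g = 28, b_2 = 1.
Total = 1 + 28 + 1 = 30

30


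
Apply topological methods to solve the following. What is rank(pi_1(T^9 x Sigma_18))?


pi_1(A x B) = pi_1(A) x pi_1(B); rank of abelianization = b_1.
b_1(T^9) = 9, b_1(Sigma_18) = 2*18 = 36.
b_1(product) = 9 + 36 = 45

45


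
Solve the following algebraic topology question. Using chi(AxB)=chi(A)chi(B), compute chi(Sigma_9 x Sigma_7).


chi(Sigma_9) = 2 - 2*9 = -16
chi(Sigma_7) = 2 - 2*7 = -12
chi(product) = (-16) * (-12) = 192

192


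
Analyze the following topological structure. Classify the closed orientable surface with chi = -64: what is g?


chi = 2 - 2g for closed orientable surfaces.
-64 = 2 - 2g
2g = 2 - (-64) = 66
g = 33

33


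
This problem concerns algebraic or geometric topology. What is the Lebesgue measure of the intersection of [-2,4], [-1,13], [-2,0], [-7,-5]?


Intersection = [max(a_i), min(b_i)] = [-1, -5].
Since -1 > -5, the intersection is empty.
Length = 0

0


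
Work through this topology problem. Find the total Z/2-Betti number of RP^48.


H^k(RP^48; Z/2) = Z/2 for each 0 <= k <= 48.
Total dimension = 48 + 1 = 49

49


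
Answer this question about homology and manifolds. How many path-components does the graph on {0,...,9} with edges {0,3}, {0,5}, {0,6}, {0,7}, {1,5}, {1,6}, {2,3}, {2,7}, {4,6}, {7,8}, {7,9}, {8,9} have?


Run DFS/union-find over 10 vertices.
V = 10, E = 12.
Number of components = 1

1


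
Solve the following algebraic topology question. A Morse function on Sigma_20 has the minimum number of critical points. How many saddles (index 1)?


A perfect Morse function has m_k = b_k.
For Sigma_20: b_0=1, b_1=2g=40, b_2=1.
Saddles m_1 = 2g = 40

40


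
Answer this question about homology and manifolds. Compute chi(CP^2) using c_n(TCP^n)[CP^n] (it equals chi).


For any closed oriented manifold, <e(TM),[M]> = chi(M).
chi(CP^2) = 2+1 = 3

3


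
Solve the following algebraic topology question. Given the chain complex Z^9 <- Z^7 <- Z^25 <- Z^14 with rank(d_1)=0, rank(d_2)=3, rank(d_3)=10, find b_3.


rank H_k = rank(ker d_k) - rank(im d_{k+1}).
rank(ker d_3) = rank(C_3) - rank(d_3) = 14 - 10 = 4.
rank(im d_{3+1}) = 0.
rank H_3 = 4 - 0 = 4

4


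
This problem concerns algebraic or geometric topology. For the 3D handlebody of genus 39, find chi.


A genus-g handlebody deformation retracts to a wedge of g circles.
chi(vee_g S^1) = 1 - g.
chi(H_39) = 1 - 39 = -38

-38


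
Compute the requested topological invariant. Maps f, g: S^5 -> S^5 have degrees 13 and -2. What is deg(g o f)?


Degree is multiplicative under composition: deg(g o f) = deg(g) * deg(f).
= -2 * 13 = -26

-26


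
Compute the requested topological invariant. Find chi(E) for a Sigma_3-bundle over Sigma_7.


For a fiber bundle F -> E -> B (with CW structure): chi(E) = chi(B) * chi(F).
chi(Sigma_7) = -12, chi(Sigma_3) = -4.
chi(E) = (-12) * (-4) = 48

48


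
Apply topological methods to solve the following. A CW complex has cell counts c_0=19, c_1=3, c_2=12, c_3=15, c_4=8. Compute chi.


chi = sum_k (-1)^k c_k.
= (-1)^0*19 + (-1)^1*3 + (-1)^2*12 + (-1)^3*15 + (-1)^4*8
= (19) + (-3) + (12) + (-15) + (8)
= 21

21


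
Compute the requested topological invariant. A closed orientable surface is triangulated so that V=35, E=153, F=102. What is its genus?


chi = V - E + F = 35 - 153 + 102 = -16
For orientable closed surface: chi = 2 - 2g, so g = (2 - chi)/2.
g = (2 - (-16)) / 2 = 18 / 2 = 9

9


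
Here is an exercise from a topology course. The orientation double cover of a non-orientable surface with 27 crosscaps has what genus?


chi(N_27) = 2 - 27 = -25.
Double cover: chi(Sigma_g) = 2 * chi(N_27) = 2*(-25) = -50.
2 - 2g = -50, so g = (2 - (-50))/2 = 52/2 = 26

26


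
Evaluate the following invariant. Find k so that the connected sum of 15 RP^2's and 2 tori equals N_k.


Since a >= 1, the sum is non-orientable; each T^2 can be replaced by RP^2 # RP^2 (since T^2#RP^2 = 3RP^2).
Total crosscaps k = 15 + 2*2 = 19.
Check via chi: chi = 15*1 + 2*0 - (15+2-1)*2 = -17 = 2 - k = -17. Consistent.

19


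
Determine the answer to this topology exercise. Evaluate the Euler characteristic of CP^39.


CP^39 has one cell in each even dimension 0, 2, ..., 2*39 (39+1 cells total).
All cells are even-dimensional, so chi = number of cells.
chi = 39 + 1 = 40

40


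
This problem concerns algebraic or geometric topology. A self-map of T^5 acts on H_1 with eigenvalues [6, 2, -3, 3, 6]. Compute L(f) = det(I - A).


For a torus self-map: L(f) = det(I - A) where A acts on H_1.
L(f) = (1-6) * (1-2) * (1--3) * (1-3) * (1-6) = -5 * -1 * 4 * -2 * -5 = 200

200


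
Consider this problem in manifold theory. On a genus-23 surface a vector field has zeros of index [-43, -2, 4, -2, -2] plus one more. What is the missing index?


Poincare-Hopf: sum of indices = chi(M).
chi(Sigma_23) = 2 - 2*23 = -44.
Sum of known indices = -45.
x = chi - (sum known) = -44 - (-45) = 1

1


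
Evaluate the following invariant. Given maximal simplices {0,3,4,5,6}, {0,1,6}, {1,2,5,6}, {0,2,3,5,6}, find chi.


Enumerate all faces; f-vector: f_0=7, f_1=18, f_2=20, f_3=10, f_4=2.
chi = sum (-1)^k f_k = 1

1


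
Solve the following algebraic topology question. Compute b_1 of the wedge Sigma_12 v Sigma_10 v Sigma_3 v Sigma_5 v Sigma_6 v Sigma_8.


For a wedge X v Y: reduced H_k(X v Y) = H_k(X) + H_k(Y).
Each Sigma_g contributes b_1 = 2g.
b_1 = 24 + 20 + 6 + 10 + 12 + 16 = 88

88


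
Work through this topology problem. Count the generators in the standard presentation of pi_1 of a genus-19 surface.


Standard presentation: pi_1(Sigma_g) = <a_1,b_1,...,a_g,b_g | [a_1,b_1]...[a_g,b_g] = 1>.
Number of generators = 2g = 2*19 = 38

38


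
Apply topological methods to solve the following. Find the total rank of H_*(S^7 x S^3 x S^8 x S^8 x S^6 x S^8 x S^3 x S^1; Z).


Total Betti number is multiplicative under products.
Each S^d (d>=1) has total Betti number 2.
There are 8 sphere factors.
Total = 2^8 = 256

256


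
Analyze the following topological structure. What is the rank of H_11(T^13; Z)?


By the Kunneth formula, b_k(T^n) = C(n,k).
b_11(T^13) = C(13,11).
C(13,11) = 13!/(11!*2!) = 78

78


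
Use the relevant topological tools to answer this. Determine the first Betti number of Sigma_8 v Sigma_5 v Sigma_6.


For a wedge X v Y: reduced H_k(X v Y) = H_k(X) + H_k(Y).
Each Sigma_g contributes b_1 = 2g.
b_1 = 16 + 10 + 12 = 38

38


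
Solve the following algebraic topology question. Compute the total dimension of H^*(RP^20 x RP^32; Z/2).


dim H^*(RP^n; Z/2) = n+1 (one Z/2 in each degree 0..n).
Total Betti number is multiplicative.
Total = (20+1) * (32+1) = 21 * 33 = 693

693


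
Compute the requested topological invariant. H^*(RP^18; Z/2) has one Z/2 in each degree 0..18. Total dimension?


H^k(RP^18; Z/2) = Z/2 for each 0 <= k <= 18.
Total dimension = 18 + 1 = 19

19


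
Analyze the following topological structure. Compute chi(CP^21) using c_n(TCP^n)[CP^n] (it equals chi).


For any closed oriented manifold, <e(TM),[M]> = chi(M).
chi(CP^21) = 21+1 = 22

22


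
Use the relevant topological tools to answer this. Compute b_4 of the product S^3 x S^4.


Each S^d has Poincare polynomial 1 + t^d.
The product S^3 x S^4 has Poincare polynomial prod(1+t^d_i).
Expanding: b_0=1, b_3=1, b_4=1, b_7=1.
b_4 = 1

1


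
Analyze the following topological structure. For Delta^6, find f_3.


Delta^6 has 6+1 vertices. A 3-face is a choice of 3+1 vertices.
f_3 = C(6+1, 3+1) = C(7,4) = 35

35


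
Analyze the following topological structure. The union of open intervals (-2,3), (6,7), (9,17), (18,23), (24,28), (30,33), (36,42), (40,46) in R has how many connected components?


Sort and merge overlapping open intervals.
Merged: (-2,3), (6,7), (9,17), (18,23), (24,28), (30,33), (36,46).
Number of components = 7

7


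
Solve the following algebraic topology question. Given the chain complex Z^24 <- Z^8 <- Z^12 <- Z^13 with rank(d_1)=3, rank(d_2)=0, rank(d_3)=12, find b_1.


rank H_k = rank(ker d_k) - rank(im d_{k+1}).
rank(ker d_1) = rank(C_1) - rank(d_1) = 8 - 3 = 5.
rank(im d_{1+1}) = 0.
rank H_1 = 5 - 0 = 5

5


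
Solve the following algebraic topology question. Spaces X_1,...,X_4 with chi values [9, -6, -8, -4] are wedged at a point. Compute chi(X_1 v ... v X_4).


chi(A v B) = chi(A) + chi(B) - 1 (one point identified).
For 4 spaces: chi = (sum chi_i) - (4 - 1).
sum = -9; chi = -9 - 3 = -12

-12


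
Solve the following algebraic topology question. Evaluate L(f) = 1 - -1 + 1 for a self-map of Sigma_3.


L(f) = tr(f_0*) - tr(f_1*) + tr(f_2*).
= 1 - (-1) + (1)
= 3

3


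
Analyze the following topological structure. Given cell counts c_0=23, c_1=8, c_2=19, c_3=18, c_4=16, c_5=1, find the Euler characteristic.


chi = sum_k (-1)^k c_k.
= (-1)^0*23 + (-1)^1*8 + (-1)^2*19 + (-1)^3*18 + (-1)^4*16 + (-1)^5*1
= (23) + (-8) + (19) + (-18) + (16) + (-1)
= 31

31


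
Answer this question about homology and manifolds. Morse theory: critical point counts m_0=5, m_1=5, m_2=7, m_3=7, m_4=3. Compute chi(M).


Morse theory: chi(M) = sum_k (-1)^k m_k where m_k = #(index-k critical points).
= (5) + (-5) + (7) + (-7) + (3) = 3

3


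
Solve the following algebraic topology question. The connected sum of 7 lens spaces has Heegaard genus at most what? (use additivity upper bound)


Heegaard genus satisfies g(A#B) <= g(A) + g(B).
Each lens space has g = 1.
Upper bound: 7 * 1 = 7

7


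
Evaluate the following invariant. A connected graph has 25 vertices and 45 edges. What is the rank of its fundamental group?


For a connected graph: rank(pi_1) = b_1 = E - V + 1 = 1 - chi.
chi = V - E = 25 - 45 = -20.
rank = 1 - (-20) = 45 - 25 + 1 = 21

21


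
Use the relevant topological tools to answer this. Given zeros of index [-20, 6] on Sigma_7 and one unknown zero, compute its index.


Poincare-Hopf: sum of indices = chi(M).
chi(Sigma_7) = 2 - 2*7 = -12.
Sum of known indices = -14.
x = chi - (sum known) = -12 - (-14) = 2

2


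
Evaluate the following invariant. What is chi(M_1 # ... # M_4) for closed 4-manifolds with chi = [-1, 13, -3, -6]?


For n-manifolds: chi(A#B) = chi(A) + chi(B) - chi(S^4).
chi(S^4) = 1 + (-1)^4 = 2.
chi(#) = (sum chi_i) - (4-1)*chi(S^4) = 3 - 3*2 = -3

-3


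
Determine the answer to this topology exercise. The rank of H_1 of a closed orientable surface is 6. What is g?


For a closed orientable surface: b_1 = 2g.
6 = 2g
g = 6 / 2 = 3

3


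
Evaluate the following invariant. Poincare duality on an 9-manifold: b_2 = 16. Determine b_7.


Poincare duality for closed orientable n-manifolds: b_k = b_{n-k}.
Here n = 9, so b_7 = b_2 = 16

16


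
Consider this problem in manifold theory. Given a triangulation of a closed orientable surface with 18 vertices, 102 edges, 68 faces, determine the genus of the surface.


chi = V - E + F = 18 - 102 + 68 = -16
For orientable closed surface: chi = 2 - 2g, so g = (2 - chi)/2.
g = (2 - (-16)) / 2 = 18 / 2 = 9

9


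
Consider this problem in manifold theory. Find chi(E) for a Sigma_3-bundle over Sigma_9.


For a fiber bundle F -> E -> B (with CW structure): chi(E) = chi(B) * chi(F).
chi(Sigma_9) = -16, chi(Sigma_3) = -4.
chi(E) = (-16) * (-4) = 64

64


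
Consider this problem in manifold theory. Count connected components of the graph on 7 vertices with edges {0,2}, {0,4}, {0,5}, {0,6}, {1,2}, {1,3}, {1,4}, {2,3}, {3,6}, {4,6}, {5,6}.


Run DFS/union-find over 7 vertices.
V = 7, E = 11.
Number of components = 1

1


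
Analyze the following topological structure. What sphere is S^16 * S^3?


Join of spheres: S^m * S^n = S^{m+n+1}.
dim = 16 + 3 + 1 = 20

20


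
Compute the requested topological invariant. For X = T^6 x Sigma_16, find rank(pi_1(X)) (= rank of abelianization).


pi_1(A x B) = pi_1(A) x pi_1(B); rank of abelianization = b_1.
b_1(T^6) = 6, b_1(Sigma_16) = 2*16 = 32.
b_1(product) = 6 + 32 = 38

38


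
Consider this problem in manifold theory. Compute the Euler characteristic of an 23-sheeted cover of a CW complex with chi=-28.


For a finite covering: chi(E) = (number of sheets) * chi(B).
chi(E) = 23 * (-28) = -644

-644


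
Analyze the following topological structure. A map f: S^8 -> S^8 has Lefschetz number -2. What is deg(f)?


L(f) = 1 + (-1)^8 deg(f) on S^8.
-2 = 1 + (-1)^8 * deg(f)
(-1)^8 * deg(f) = -3
deg(f) = -3

-3


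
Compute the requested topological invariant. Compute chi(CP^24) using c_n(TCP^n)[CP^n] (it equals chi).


For any closed oriented manifold, <e(TM),[M]> = chi(M).
chi(CP^24) = 24+1 = 25

25


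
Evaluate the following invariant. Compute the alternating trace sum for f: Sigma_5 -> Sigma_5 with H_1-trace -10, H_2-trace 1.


L(f) = tr(f_0*) - tr(f_1*) + tr(f_2*).
= 1 - (-10) + (1)
= 12

12


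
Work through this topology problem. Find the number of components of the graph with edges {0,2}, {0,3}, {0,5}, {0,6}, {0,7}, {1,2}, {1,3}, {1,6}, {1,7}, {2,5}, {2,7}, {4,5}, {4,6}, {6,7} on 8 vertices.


Run DFS/union-find over 8 vertices.
V = 8, E = 14.
Number of components = 1

1


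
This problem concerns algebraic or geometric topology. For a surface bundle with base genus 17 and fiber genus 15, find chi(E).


For a fiber bundle F -> E -> B (with CW structure): chi(E) = chi(B) * chi(F).
chi(Sigma_17) = -32, chi(Sigma_15) = -28.
chi(E) = (-32) * (-28) = 896

896


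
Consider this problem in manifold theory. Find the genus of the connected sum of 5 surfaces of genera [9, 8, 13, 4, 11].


Genus is additive under connected sum of orientable surfaces.
g = 9 + 8 + 13 + 4 + 11 = 45

45


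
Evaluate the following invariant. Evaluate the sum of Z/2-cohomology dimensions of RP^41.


H^k(RP^41; Z/2) = Z/2 for each 0 <= k <= 41.
Total dimension = 41 + 1 = 42

42


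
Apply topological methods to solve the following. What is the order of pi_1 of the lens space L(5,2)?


pi_1(L(p,q)) = Z/pZ for any q coprime to p.
|pi_1(L(5,2))| = 5

5


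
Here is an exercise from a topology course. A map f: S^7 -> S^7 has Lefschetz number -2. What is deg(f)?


L(f) = 1 + (-1)^7 deg(f) on S^7.
-2 = 1 + (-1)^7 * deg(f)
(-1)^7 * deg(f) = -3
deg(f) = 3

3


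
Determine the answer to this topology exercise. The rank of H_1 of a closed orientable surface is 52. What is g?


For a closed orientable surface: b_1 = 2g.
52 = 2g
g = 52 / 2 = 26

26


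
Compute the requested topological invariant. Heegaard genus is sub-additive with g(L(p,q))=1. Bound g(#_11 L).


Heegaard genus satisfies g(A#B) <= g(A) + g(B).
Each lens space has g = 1.
Upper bound: 11 * 1 = 11

11


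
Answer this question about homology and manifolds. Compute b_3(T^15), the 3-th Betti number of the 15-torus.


By the Kunneth formula, b_k(T^n) = C(n,k).
b_3(T^15) = C(15,3).
C(15,3) = 15!/(3!*12!) = 455

455


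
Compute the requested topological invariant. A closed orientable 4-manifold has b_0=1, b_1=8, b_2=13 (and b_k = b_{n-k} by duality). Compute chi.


By Poincare duality b_k = b_{4-k}, so full Betti numbers: b_0=1, b_1=8, b_2=13, b_3=8, b_4=1.
chi = sum (-1)^k b_k = -1

-1


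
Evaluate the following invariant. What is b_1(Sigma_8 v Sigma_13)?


For a wedge: H_1(A v B) = H_1(A) + H_1(B).
b_1(Sigma_8) = 16, b_1(Sigma_13) = 26.
b_1 = 16 + 26 = 42

42


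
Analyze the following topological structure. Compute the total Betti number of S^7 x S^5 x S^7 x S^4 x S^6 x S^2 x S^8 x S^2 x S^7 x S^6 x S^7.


Total Betti number is multiplicative under products.
Each S^d (d>=1) has total Betti number 2.
There are 11 sphere factors.
Total = 2^11 = 2048

2048


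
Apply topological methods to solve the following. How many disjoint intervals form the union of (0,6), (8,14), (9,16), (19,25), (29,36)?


Sort and merge overlapping open intervals.
Merged: (0,6), (8,16), (19,25), (29,36).
Number of components = 4

4


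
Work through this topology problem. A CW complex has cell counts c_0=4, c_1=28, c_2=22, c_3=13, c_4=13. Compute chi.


chi = sum_k (-1)^k c_k.
= (-1)^0*4 + (-1)^1*28 + (-1)^2*22 + (-1)^3*13 + (-1)^4*13
= (4) + (-28) + (22) + (-13) + (13)
= -2

-2


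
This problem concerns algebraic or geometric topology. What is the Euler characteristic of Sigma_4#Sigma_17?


chi(Sigma_4) = 2 - 2*4 = -6
chi(Sigma_17) = 2 - 2*17 = -32
For surfaces: chi(A#B) = chi(A) + chi(B) - 2.
chi = -6 + -32 - 2 = -40

-40


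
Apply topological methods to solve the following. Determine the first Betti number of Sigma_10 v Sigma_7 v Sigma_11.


For a wedge X v Y: reduced H_k(X v Y) = H_k(X) + H_k(Y).
Each Sigma_g contributes b_1 = 2g.
b_1 = 20 + 14 + 22 = 56

56


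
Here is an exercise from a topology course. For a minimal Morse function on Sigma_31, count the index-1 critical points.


A perfect Morse function has m_k = b_k.
For Sigma_31: b_0=1, b_1=2g=62, b_2=1.
Saddles m_1 = 2g = 62

62


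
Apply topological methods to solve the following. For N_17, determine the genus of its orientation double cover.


chi(N_17) = 2 - 17 = -15.
Double cover: chi(Sigma_g) = 2 * chi(N_17) = 2*(-15) = -30.
2 - 2g = -30, so g = (2 - (-30))/2 = 32/2 = 16

16


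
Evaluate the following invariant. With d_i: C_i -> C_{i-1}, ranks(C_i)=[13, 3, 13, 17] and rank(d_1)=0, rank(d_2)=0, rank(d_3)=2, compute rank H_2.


rank H_k = rank(ker d_k) - rank(im d_{k+1}).
rank(ker d_2) = rank(C_2) - rank(d_2) = 13 - 0 = 13.
rank(im d_{2+1}) = 2.
rank H_2 = 13 - 2 = 11

11


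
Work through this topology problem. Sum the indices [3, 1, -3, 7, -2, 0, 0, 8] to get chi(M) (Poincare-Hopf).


Poincare-Hopf: chi(M) = sum of indices of zeros.
chi = (3) + (1) + (-3) + (7) + (-2) + (0) + (0) + (8) = 14

14


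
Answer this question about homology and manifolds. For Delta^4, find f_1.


Delta^4 has 4+1 vertices. A 1-face is a choice of 1+1 vertices.
f_1 = C(4+1, 1+1) = C(5,2) = 10

10


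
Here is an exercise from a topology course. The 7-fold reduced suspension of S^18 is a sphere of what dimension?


Each suspension raises dimension by 1: Sigma S^n = S^{n+1}.
Sigma^7 S^18 = S^{18+7} = S^25

25


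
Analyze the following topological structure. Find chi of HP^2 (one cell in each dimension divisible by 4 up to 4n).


HP^2 has one cell in each dimension 0, 4, ..., 4*2 (2+1 cells, all even-dim).
chi = 2 + 1 = 3

3


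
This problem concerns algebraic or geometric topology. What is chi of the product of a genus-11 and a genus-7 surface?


chi(Sigma_11) = 2 - 2*11 = -20
chi(Sigma_7) = 2 - 2*7 = -12
chi(product) = (-20) * (-12) = 240

240


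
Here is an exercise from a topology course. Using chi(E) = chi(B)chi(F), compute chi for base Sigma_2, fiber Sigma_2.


For a fiber bundle F -> E -> B (with CW structure): chi(E) = chi(B) * chi(F).
chi(Sigma_2) = -2, chi(Sigma_2) = -2.
chi(E) = (-2) * (-2) = 4

4


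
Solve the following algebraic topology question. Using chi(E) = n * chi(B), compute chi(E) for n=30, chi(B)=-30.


For a finite covering: chi(E) = (number of sheets) * chi(B).
chi(E) = 30 * (-30) = -900

-900


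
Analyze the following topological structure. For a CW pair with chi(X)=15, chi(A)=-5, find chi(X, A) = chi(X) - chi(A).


Relative Euler characteristic: chi(X, A) = chi(X) - chi(A).
= 15 - (-5) = 20

20


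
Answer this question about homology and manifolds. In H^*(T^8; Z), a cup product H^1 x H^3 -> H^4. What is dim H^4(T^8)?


Cup product: H^p x H^q -> H^{p+q}; here p+q = 1+3 = 4.
rank H^k(T^n) = C(n,k).
C(8,4) = 70

70


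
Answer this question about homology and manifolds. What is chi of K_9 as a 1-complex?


K_9: V = 9, E = C(9,2) = 36.
chi = V - E = 9 - 36 = -27

-27


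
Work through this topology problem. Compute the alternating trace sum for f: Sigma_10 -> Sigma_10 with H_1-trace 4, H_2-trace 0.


L(f) = tr(f_0*) - tr(f_1*) + tr(f_2*).
= 1 - (4) + (0)
= -3

-3


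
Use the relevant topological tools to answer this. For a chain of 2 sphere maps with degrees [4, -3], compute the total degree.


Degree is multiplicative: deg(composition) = product of degrees.
= (4) * (-3) = -12

-12


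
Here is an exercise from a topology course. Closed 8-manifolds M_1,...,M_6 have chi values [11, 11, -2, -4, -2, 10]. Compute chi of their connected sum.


For n-manifolds: chi(A#B) = chi(A) + chi(B) - chi(S^8).
chi(S^8) = 1 + (-1)^8 = 2.
chi(#) = (sum chi_i) - (6-1)*chi(S^8) = 24 - 5*2 = 14

14


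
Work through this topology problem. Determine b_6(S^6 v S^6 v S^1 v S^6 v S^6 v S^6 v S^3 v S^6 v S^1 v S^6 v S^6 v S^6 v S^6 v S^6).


For a wedge of spheres, H_k (k>0) is free on one generator per sphere of dimension k.
Spheres of dimension 6: count = 11.
b_6 = 11

11


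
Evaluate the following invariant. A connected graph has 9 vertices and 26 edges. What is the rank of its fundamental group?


For a connected graph: rank(pi_1) = b_1 = E - V + 1 = 1 - chi.
chi = V - E = 9 - 26 = -17.
rank = 1 - (-17) = 26 - 9 + 1 = 18

18


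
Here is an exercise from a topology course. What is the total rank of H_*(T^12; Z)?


b_k(T^12) = C(12,k), so the sum over k is sum_k C(12,k) = 2^12.
Total = 2^12 = 4096

4096


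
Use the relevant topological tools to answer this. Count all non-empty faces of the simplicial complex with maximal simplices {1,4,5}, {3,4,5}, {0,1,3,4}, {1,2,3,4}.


Each maximal simplex on m vertices has 2^m - 1 nonempty faces.
Take the union (dedupe shared faces).
Total distinct faces = 29

29


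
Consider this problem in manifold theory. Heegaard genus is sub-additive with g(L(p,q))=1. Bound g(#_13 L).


Heegaard genus satisfies g(A#B) <= g(A) + g(B).
Each lens space has g = 1.
Upper bound: 13 * 1 = 13

13


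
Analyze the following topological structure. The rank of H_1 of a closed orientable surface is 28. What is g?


For a closed orientable surface: b_1 = 2g.
28 = 2g
g = 28 / 2 = 14

14


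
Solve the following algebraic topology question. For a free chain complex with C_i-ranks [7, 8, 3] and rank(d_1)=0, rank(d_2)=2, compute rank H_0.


rank H_k = rank(ker d_k) - rank(im d_{k+1}).
rank(ker d_0) = rank(C_0) - rank(d_0) = 7 - 0 = 7.
rank(im d_{0+1}) = 0.
rank H_0 = 7 - 0 = 7

7


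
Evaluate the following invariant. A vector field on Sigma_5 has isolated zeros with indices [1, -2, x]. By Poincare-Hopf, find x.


Poincare-Hopf: sum of indices = chi(M).
chi(Sigma_5) = 2 - 2*5 = -8.
Sum of known indices = -1.
x = chi - (sum known) = -8 - (-1) = -7

-7


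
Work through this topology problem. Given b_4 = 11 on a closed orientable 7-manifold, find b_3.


Poincare duality for closed orientable n-manifolds: b_k = b_{n-k}.
Here n = 7, so b_3 = b_4 = 11

11


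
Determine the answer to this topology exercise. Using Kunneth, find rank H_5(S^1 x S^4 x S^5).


Each S^d has Poincare polynomial 1 + t^d.
The product S^1 x S^4 x S^5 has Poincare polynomial prod(1+t^d_i).
Expanding: b_0=1, b_1=1, b_4=1, b_5=2, b_6=1, b_9=1, b_10=1.
b_5 = 2

2


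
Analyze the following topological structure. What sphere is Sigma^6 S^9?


Each suspension raises dimension by 1: Sigma S^n = S^{n+1}.
Sigma^6 S^9 = S^{9+6} = S^15

15


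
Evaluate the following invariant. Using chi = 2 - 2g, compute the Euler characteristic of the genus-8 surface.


For a closed orientable surface of genus g: chi = 2 - 2g.
Here g = 8.
chi = 2 - 2*8 = 2 - 16 = -14

-14


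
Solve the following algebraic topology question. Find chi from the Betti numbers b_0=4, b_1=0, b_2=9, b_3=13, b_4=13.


chi = sum_k (-1)^k b_k.
= (4) + (0) + (9) + (-13) + (13)
= 13

13


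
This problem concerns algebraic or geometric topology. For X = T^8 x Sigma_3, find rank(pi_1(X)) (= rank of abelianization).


pi_1(A x B) = pi_1(A) x pi_1(B); rank of abelianization = b_1.
b_1(T^8) = 8, b_1(Sigma_3) = 2*3 = 6.
b_1(product) = 8 + 6 = 14

14


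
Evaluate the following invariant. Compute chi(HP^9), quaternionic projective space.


HP^9 has one cell in each dimension 0, 4, ..., 4*9 (9+1 cells, all even-dim).
chi = 9 + 1 = 10

10


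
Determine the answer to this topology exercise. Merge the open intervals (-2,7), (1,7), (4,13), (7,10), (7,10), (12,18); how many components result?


Sort and merge overlapping open intervals.
Merged: (-2,18).
Number of components = 1

1


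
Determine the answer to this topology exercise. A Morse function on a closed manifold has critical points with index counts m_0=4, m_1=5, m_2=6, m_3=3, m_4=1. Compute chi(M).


Morse theory: chi(M) = sum_k (-1)^k m_k where m_k = #(index-k critical points).
= (4) + (-5) + (6) + (-3) + (1) = 3

3


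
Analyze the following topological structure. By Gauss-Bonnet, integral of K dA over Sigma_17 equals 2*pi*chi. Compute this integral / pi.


Gauss-Bonnet: integral K dA = 2*pi*chi(M).
chi(Sigma_17) = 2 - 2*17 = -32.
(integral K dA)/pi = 2*chi = 2*(-32) = -64

-64


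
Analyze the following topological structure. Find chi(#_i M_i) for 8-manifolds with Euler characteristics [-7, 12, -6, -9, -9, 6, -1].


For n-manifolds: chi(A#B) = chi(A) + chi(B) - chi(S^8).
chi(S^8) = 1 + (-1)^8 = 2.
chi(#) = (sum chi_i) - (7-1)*chi(S^8) = -14 - 6*2 = -26

-26


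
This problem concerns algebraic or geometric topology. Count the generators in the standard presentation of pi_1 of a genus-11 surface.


Standard presentation: pi_1(Sigma_g) = <a_1,b_1,...,a_g,b_g | [a_1,b_1]...[a_g,b_g] = 1>.
Number of generators = 2g = 2*11 = 22

22


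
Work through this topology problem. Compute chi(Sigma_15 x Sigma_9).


chi(Sigma_15) = 2 - 2*15 = -28
chi(Sigma_9) = 2 - 2*9 = -16
chi(product) = (-28) * (-16) = 448

448


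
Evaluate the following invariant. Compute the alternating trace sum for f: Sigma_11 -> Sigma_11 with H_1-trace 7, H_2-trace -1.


L(f) = tr(f_0*) - tr(f_1*) + tr(f_2*).
= 1 - (7) + (-1)
= -7

-7
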